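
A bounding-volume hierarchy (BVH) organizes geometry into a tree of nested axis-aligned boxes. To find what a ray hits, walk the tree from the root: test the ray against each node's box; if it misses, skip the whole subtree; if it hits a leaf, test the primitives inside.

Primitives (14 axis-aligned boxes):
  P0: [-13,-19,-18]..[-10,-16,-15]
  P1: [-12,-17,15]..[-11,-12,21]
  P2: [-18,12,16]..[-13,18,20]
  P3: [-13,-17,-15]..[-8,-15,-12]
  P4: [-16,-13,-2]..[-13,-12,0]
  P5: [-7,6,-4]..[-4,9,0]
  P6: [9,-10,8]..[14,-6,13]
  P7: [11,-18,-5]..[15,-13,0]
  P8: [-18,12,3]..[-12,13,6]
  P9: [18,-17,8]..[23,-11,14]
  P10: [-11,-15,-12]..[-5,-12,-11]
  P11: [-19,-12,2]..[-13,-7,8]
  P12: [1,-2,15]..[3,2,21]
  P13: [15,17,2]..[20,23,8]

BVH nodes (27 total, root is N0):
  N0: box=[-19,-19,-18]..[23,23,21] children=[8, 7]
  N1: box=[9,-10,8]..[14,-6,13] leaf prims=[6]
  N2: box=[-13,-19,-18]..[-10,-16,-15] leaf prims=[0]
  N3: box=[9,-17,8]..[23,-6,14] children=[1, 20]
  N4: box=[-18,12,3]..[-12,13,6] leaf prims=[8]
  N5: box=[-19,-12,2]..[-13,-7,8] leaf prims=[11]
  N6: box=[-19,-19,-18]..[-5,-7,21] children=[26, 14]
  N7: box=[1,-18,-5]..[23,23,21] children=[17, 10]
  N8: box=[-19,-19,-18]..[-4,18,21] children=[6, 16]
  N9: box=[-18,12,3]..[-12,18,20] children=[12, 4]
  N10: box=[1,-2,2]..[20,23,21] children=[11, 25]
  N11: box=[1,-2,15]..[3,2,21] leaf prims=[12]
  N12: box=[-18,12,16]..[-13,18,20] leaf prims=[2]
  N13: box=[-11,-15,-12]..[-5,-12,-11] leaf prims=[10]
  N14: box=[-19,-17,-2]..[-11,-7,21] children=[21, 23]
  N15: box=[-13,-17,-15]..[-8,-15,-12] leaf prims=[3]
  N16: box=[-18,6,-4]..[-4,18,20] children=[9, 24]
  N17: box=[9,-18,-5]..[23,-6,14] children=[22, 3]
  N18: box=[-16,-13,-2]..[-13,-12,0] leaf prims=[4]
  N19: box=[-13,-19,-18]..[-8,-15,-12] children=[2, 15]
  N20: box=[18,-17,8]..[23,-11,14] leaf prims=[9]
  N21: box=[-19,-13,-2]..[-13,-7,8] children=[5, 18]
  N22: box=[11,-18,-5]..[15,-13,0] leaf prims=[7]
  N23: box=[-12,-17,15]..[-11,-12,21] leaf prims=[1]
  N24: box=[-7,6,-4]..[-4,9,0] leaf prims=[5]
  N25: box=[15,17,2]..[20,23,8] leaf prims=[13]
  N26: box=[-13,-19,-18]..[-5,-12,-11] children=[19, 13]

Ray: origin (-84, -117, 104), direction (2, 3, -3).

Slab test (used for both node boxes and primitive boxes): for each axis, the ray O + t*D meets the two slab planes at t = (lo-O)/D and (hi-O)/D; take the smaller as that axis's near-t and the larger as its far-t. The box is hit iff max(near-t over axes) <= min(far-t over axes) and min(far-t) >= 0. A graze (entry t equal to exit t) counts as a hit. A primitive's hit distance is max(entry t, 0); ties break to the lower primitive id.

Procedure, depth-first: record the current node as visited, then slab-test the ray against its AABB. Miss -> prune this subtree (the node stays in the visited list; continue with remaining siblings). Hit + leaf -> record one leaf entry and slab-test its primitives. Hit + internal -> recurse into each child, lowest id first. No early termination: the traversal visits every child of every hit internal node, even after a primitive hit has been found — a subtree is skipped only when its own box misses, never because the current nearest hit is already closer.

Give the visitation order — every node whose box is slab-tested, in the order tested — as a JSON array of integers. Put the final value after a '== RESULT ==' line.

Walk:
N0 x:[65/2,107/2] y:[98/3,140/3] z:[83/3,122/3] -> hit [98/3,122/3], descend [7, 8]
  N7 x:[85/2,107/2] y:[33,140/3] z:[83/3,109/3] -> miss, prune
  N8 x:[65/2,40] y:[98/3,45] z:[83/3,122/3] -> hit [98/3,40], descend [6, 16]
    N6 x:[65/2,79/2] y:[98/3,110/3] z:[83/3,122/3] -> hit [98/3,110/3], descend [14, 26]
      N14 x:[65/2,73/2] y:[100/3,110/3] z:[83/3,106/3] -> hit [100/3,106/3], descend [21, 23]
        N21 x:[65/2,71/2] y:[104/3,110/3] z:[32,106/3] -> hit [104/3,106/3], descend [5, 18]
          N5 x:[65/2,71/2] y:[35,110/3] z:[32,34] -> miss, prune
          N18 x:[34,71/2] y:[104/3,35] z:[104/3,106/3] -> hit [104/3,35] leaf, test {P4@t=104/3}
        N23 x:[36,73/2] y:[100/3,35] z:[83/3,89/3] -> miss, prune
      N26 x:[71/2,79/2] y:[98/3,35] z:[115/3,122/3] -> miss, prune
    N16 x:[33,40] y:[41,45] z:[28,36] -> miss, prune

11 AABB tests over nodes [0, 7, 8, 6, 14, 21, 5, 18, 23, 26, 16]; 1 leaf entered; closest P4.

== RESULT ==
[0, 7, 8, 6, 14, 21, 5, 18, 23, 26, 16]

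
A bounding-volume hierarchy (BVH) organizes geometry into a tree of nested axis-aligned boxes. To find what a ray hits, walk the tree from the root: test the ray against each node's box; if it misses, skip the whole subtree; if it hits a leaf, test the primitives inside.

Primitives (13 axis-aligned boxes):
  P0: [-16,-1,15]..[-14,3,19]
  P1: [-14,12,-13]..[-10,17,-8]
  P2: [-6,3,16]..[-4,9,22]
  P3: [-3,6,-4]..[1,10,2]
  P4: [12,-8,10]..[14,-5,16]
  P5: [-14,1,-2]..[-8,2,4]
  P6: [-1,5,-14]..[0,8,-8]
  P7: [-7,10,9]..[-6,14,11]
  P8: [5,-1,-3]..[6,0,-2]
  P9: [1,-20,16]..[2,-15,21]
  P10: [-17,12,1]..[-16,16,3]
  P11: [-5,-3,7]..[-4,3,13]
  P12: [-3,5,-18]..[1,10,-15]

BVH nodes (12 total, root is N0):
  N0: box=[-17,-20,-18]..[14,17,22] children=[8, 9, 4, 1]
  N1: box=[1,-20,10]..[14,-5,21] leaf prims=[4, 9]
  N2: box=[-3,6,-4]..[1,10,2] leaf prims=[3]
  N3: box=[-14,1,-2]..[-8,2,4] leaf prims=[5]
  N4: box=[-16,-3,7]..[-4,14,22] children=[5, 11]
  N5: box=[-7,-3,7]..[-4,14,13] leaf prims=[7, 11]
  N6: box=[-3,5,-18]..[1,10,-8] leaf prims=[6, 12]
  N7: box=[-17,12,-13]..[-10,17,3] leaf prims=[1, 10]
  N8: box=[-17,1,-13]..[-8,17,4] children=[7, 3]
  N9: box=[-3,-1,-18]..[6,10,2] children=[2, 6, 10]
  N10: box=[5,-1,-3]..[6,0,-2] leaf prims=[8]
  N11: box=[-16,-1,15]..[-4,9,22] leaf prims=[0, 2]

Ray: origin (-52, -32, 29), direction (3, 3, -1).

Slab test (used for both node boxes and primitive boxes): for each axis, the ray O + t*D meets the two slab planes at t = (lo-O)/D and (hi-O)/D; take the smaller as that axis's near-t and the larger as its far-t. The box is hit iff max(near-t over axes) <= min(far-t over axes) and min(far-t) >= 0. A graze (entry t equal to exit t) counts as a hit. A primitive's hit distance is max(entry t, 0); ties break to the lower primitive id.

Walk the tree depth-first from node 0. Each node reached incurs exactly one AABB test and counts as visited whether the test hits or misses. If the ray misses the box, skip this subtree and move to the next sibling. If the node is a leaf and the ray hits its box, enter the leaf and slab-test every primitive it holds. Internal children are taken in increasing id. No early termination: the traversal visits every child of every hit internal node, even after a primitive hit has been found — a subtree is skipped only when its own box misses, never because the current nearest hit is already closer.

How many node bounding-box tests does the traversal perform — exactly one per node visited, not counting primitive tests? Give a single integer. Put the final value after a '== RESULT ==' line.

Walk:
N0 x:[35/3,22] y:[4,49/3] z:[7,47] -> hit [35/3,49/3], descend [1, 4, 8, 9]
  N1 x:[53/3,22] y:[4,9] z:[8,19] -> miss, prune
  N4 x:[12,16] y:[29/3,46/3] z:[7,22] -> hit [12,46/3], descend [5, 11]
    N5 x:[15,16] y:[29/3,46/3] z:[16,22] -> miss, prune
    N11 x:[12,16] y:[31/3,41/3] z:[7,14] -> hit [12,41/3] leaf, test {P0(miss), P2(miss)}
  N8 x:[35/3,44/3] y:[11,49/3] z:[25,42] -> miss, prune
  N9 x:[49/3,58/3] y:[31/3,14] z:[27,47] -> miss, prune

Summary -> nodes [0, 1, 4, 5, 11, 8, 9]; box-tests=7; leaf-entries=1; first=miss

== RESULT ==
7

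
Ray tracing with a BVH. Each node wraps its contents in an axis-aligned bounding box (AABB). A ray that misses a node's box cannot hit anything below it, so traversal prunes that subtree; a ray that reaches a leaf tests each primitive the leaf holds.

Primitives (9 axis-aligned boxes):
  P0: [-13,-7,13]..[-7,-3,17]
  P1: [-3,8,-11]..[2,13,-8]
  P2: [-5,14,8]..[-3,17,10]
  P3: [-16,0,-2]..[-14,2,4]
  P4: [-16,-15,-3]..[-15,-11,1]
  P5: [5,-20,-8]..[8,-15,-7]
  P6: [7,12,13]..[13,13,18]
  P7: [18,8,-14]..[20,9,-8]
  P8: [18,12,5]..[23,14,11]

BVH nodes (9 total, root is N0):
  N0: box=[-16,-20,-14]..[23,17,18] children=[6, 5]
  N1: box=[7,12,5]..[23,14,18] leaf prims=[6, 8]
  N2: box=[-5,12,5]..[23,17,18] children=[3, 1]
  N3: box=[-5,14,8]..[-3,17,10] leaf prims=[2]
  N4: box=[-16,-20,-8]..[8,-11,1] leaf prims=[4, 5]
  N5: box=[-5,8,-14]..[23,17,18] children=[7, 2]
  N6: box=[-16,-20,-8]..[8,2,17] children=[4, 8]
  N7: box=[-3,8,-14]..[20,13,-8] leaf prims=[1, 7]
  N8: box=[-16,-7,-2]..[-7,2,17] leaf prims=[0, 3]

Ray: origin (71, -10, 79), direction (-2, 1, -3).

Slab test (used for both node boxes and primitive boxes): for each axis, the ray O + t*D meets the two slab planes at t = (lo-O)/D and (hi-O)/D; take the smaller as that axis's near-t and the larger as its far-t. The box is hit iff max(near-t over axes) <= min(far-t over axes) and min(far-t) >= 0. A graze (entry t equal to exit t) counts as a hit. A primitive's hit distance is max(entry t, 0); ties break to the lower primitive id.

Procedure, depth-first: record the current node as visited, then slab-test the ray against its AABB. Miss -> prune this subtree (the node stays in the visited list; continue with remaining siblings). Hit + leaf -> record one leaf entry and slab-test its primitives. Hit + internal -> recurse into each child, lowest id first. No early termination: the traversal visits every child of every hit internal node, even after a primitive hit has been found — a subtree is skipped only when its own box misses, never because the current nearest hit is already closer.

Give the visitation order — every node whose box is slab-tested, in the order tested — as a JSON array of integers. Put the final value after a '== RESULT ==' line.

Traverse from the root:
N0 x:[24,87/2] y:[-10,27] z:[61/3,31] -> hit [24,27], descend [5, 6]
  N5 x:[24,38] y:[18,27] z:[61/3,31] -> hit [24,27], descend [2, 7]
    N2 x:[24,38] y:[22,27] z:[61/3,74/3] -> hit [24,74/3], descend [1, 3]
      N1 x:[24,32] y:[22,24] z:[61/3,74/3] -> hit [24,24] leaf, test {P6(miss), P8@t=24}
      N3 x:[37,38] y:[24,27] z:[23,71/3] -> miss, prune
    N7 x:[51/2,37] y:[18,23] z:[29,31] -> miss, prune
  N6 x:[63/2,87/2] y:[-10,12] z:[62/3,29] -> miss, prune

Summary -> nodes [0, 5, 2, 1, 3, 7, 6]; box-tests=7; leaf-entries=1; first=P8

== RESULT ==
[0, 5, 2, 1, 3, 7, 6]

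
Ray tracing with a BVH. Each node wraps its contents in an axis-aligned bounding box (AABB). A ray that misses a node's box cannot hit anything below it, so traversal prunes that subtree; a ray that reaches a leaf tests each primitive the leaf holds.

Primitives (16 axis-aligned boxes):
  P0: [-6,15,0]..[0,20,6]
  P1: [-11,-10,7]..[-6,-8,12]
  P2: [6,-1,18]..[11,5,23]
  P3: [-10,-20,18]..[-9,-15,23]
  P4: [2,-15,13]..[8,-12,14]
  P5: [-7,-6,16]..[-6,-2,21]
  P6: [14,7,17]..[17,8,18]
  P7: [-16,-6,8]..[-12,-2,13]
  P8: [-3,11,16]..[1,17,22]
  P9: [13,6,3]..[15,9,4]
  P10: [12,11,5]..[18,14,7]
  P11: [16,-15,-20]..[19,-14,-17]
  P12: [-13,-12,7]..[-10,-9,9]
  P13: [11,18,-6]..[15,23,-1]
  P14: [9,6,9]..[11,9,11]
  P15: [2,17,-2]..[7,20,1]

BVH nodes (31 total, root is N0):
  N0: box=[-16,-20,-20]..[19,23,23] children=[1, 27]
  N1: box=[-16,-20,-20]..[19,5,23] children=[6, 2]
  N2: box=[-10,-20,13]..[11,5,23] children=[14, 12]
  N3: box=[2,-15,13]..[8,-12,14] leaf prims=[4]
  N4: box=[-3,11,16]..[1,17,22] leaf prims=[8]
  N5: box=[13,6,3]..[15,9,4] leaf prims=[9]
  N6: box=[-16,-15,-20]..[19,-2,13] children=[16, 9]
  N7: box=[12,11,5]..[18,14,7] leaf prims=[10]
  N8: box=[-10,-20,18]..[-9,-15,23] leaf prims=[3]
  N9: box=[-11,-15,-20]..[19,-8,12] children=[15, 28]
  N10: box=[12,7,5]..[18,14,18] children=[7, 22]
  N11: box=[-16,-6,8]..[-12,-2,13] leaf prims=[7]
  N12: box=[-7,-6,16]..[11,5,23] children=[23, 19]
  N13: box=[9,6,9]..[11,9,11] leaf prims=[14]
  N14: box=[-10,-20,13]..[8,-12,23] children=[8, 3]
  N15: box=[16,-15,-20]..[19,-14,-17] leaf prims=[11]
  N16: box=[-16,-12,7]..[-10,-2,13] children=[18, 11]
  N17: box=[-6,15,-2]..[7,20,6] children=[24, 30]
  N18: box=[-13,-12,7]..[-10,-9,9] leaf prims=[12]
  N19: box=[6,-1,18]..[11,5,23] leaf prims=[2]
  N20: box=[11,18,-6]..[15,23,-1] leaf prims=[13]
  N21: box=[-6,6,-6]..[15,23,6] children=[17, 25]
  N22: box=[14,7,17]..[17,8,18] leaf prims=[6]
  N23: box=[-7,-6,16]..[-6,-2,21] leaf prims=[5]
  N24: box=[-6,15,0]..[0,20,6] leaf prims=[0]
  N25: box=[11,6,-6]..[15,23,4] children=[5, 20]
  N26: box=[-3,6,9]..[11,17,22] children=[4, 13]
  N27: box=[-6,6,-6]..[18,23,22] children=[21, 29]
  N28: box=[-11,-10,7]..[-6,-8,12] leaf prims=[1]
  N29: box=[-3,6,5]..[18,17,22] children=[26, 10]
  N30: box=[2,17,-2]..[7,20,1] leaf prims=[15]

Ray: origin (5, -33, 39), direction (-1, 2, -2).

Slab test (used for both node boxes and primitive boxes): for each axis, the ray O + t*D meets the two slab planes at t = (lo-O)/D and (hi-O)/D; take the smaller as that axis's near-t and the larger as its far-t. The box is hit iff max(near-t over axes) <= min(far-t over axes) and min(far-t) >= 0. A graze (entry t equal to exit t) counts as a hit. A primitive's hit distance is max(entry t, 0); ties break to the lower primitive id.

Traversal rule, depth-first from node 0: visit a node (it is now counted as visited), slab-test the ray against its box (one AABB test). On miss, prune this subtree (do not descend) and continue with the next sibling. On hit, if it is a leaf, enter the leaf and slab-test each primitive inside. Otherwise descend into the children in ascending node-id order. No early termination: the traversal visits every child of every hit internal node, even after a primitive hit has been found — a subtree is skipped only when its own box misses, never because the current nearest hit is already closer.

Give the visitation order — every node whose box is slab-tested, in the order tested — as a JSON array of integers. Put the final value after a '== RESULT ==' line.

Walk:
N0 x:[-14,21] y:[13/2,28] z:[8,59/2] -> hit [8,21], descend [1, 27]
  N1 x:[-14,21] y:[13/2,19] z:[8,59/2] -> hit [8,19], descend [2, 6]
    N2 x:[-6,15] y:[13/2,19] z:[8,13] -> hit [8,13], descend [12, 14]
      N12 x:[-6,12] y:[27/2,19] z:[8,23/2] -> miss, prune
      N14 x:[-3,15] y:[13/2,21/2] z:[8,13] -> hit [8,21/2], descend [3, 8]
        N3 x:[-3,3] y:[9,21/2] z:[25/2,13] -> miss, prune
        N8 x:[14,15] y:[13/2,9] z:[8,21/2] -> miss, prune
    N6 x:[-14,21] y:[9,31/2] z:[13,59/2] -> hit [13,31/2], descend [9, 16]
      N9 x:[-14,16] y:[9,25/2] z:[27/2,59/2] -> miss, prune
      N16 x:[15,21] y:[21/2,31/2] z:[13,16] -> hit [15,31/2], descend [11, 18]
        N11 x:[17,21] y:[27/2,31/2] z:[13,31/2] -> miss, prune
        N18 x:[15,18] y:[21/2,12] z:[15,16] -> miss, prune
  N27 x:[-13,11] y:[39/2,28] z:[17/2,45/2] -> miss, prune

13 AABB tests over nodes [0, 1, 2, 12, 14, 3, 8, 6, 9, 16, 11, 18, 27]; 0 leaves entered; closest miss.

== RESULT ==
[0, 1, 2, 12, 14, 3, 8, 6, 9, 16, 11, 18, 27]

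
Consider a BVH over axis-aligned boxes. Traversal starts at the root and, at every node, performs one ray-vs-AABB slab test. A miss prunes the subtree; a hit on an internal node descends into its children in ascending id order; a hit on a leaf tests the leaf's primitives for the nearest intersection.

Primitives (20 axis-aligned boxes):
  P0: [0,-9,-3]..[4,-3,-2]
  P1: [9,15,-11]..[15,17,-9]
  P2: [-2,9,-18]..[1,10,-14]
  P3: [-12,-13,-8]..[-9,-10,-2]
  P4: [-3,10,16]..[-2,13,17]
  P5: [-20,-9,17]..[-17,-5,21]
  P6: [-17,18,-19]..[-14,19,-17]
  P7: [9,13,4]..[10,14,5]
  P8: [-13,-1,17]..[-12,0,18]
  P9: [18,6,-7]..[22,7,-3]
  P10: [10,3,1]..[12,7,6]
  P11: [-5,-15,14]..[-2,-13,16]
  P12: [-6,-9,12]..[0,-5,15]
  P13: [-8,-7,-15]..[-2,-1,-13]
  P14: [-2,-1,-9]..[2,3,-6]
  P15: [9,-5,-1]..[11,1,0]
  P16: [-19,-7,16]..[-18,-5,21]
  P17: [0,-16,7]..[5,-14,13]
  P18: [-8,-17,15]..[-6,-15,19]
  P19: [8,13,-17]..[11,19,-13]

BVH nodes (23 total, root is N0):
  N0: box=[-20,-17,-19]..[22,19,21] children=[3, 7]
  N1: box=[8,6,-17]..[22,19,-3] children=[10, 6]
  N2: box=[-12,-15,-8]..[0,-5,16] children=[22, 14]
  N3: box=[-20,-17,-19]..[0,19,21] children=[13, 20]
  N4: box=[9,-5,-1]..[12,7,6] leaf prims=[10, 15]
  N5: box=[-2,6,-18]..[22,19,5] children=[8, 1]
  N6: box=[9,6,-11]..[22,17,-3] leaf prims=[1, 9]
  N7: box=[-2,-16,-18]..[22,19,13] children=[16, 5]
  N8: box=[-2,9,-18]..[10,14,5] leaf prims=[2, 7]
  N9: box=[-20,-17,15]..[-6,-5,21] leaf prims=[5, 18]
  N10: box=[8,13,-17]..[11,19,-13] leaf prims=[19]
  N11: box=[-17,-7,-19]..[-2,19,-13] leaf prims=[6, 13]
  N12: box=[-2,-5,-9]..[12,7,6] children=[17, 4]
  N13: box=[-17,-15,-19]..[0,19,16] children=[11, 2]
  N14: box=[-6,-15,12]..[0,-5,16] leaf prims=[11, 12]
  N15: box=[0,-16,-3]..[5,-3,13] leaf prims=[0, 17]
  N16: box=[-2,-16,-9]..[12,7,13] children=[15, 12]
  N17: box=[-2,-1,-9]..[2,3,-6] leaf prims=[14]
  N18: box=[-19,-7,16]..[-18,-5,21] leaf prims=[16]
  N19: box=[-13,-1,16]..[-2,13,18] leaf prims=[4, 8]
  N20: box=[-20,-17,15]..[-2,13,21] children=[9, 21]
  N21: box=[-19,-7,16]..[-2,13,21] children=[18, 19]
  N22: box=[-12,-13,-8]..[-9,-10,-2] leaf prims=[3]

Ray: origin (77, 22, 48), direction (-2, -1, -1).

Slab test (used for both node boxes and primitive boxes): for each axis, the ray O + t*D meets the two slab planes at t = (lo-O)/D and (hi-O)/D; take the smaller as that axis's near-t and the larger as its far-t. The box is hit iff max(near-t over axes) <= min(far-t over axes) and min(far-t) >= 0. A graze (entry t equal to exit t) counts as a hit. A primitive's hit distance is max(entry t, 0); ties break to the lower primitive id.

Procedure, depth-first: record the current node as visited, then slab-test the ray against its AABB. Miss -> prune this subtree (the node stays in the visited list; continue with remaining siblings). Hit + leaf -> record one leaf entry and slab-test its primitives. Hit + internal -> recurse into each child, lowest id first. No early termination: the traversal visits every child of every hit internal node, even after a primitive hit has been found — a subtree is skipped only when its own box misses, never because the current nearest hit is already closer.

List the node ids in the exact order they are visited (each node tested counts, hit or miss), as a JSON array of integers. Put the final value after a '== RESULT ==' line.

Traverse from the root:
N0 x:[55/2,97/2] y:[3,39] z:[27,67] -> hit [55/2,39], descend [3, 7]
  N3 x:[77/2,97/2] y:[3,39] z:[27,67] -> hit [77/2,39], descend [13, 20]
    N13 x:[77/2,47] y:[3,37] z:[32,67] -> miss, prune
    N20 x:[79/2,97/2] y:[9,39] z:[27,33] -> miss, prune
  N7 x:[55/2,79/2] y:[3,38] z:[35,66] -> hit [35,38], descend [5, 16]
    N5 x:[55/2,79/2] y:[3,16] z:[43,66] -> miss, prune
    N16 x:[65/2,79/2] y:[15,38] z:[35,57] -> hit [35,38], descend [12, 15]
      N12 x:[65/2,79/2] y:[15,27] z:[42,57] -> miss, prune
      N15 x:[36,77/2] y:[25,38] z:[35,51] -> hit [36,38] leaf, test {P0(miss), P17@t=36}

order=[0, 3, 13, 20, 7, 5, 16, 12, 15]  |boxes|=9  |leaves|=1  hit=P17

== RESULT ==
[0, 3, 13, 20, 7, 5, 16, 12, 15]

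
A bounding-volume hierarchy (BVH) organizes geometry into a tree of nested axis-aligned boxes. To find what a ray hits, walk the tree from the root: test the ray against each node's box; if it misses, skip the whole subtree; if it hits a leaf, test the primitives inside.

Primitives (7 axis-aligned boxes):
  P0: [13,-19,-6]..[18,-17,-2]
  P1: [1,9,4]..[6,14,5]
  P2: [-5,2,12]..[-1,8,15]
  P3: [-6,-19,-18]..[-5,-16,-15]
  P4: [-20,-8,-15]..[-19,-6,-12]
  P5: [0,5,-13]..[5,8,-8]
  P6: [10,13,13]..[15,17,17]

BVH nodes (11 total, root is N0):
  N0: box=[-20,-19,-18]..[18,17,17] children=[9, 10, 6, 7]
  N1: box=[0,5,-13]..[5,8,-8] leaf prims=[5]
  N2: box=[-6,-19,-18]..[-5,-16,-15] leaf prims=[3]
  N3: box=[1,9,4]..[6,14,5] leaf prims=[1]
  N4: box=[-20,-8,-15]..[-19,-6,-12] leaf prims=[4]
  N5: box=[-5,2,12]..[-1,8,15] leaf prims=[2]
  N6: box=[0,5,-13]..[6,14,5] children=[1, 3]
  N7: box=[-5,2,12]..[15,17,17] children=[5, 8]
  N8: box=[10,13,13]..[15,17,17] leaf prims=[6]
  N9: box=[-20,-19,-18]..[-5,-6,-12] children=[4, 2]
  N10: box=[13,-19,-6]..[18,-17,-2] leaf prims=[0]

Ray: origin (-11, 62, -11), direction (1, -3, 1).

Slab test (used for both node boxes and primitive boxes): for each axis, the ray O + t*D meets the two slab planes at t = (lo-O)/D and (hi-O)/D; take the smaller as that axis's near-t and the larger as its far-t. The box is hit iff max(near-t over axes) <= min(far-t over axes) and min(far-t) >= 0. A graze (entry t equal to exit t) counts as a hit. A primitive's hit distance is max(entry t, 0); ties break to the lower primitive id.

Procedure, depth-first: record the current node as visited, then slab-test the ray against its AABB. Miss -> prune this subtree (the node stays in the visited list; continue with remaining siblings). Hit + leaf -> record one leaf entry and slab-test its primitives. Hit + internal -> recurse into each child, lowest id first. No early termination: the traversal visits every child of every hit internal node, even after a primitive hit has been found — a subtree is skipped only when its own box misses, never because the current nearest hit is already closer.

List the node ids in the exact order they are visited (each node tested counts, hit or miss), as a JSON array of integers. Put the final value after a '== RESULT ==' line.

Walk:
N0 x:[-9,29] y:[15,27] z:[-7,28] -> hit [15,27], descend [6, 7, 9, 10]
  N6 x:[11,17] y:[16,19] z:[-2,16] -> hit [16,16], descend [1, 3]
    N1 x:[11,16] y:[18,19] z:[-2,3] -> miss, prune
    N3 x:[12,17] y:[16,53/3] z:[15,16] -> hit [16,16] leaf, test {P1@t=16}
  N7 x:[6,26] y:[15,20] z:[23,28] -> miss, prune
  N9 x:[-9,6] y:[68/3,27] z:[-7,-1] -> miss, prune
  N10 x:[24,29] y:[79/3,27] z:[5,9] -> miss, prune

7 AABB tests over nodes [0, 6, 1, 3, 7, 9, 10]; 1 leaf entered; closest P1.

== RESULT ==
[0, 6, 1, 3, 7, 9, 10]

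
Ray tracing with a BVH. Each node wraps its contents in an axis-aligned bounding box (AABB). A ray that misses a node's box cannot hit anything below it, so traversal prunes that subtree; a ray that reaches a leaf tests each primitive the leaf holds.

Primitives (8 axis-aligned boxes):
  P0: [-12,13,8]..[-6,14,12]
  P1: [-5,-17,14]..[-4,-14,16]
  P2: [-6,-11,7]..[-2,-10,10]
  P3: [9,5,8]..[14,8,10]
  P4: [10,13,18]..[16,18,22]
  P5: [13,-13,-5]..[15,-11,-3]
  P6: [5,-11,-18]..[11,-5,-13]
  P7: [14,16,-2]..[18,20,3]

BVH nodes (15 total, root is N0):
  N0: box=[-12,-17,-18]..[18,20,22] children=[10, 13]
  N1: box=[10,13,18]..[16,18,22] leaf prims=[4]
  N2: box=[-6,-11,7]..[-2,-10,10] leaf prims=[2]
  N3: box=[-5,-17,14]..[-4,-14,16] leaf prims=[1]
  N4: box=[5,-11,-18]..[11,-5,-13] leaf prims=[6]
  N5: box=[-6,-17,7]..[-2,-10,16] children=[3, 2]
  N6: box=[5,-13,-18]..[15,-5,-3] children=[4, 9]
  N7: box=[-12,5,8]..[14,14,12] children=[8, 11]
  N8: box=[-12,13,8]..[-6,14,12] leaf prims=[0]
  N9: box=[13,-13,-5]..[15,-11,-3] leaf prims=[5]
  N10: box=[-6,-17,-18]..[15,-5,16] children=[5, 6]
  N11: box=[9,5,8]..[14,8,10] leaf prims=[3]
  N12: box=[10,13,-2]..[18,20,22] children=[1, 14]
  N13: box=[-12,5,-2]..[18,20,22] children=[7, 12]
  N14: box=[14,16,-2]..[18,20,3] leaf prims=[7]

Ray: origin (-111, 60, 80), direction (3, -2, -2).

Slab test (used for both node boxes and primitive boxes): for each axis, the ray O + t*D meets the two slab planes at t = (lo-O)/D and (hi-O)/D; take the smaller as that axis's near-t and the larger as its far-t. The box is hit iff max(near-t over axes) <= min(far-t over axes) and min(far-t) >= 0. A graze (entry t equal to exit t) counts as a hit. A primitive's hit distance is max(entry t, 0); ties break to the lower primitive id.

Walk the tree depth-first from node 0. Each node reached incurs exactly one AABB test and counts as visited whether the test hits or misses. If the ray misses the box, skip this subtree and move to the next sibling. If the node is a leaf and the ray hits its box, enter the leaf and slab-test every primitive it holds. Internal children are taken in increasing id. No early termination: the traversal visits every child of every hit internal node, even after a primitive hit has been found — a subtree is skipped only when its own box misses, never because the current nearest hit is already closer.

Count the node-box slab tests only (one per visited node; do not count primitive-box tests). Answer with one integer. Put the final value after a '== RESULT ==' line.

Traverse from the root:
N0 x:[33,43] y:[20,77/2] z:[29,49] -> hit [33,77/2], descend [10, 13]
  N10 x:[35,42] y:[65/2,77/2] z:[32,49] -> hit [35,77/2], descend [5, 6]
    N5 x:[35,109/3] y:[35,77/2] z:[32,73/2] -> hit [35,109/3], descend [2, 3]
      N2 x:[35,109/3] y:[35,71/2] z:[35,73/2] -> hit [35,71/2] leaf, test {P2@t=35}
      N3 x:[106/3,107/3] y:[37,77/2] z:[32,33] -> miss, prune
    N6 x:[116/3,42] y:[65/2,73/2] z:[83/2,49] -> miss, prune
  N13 x:[33,43] y:[20,55/2] z:[29,41] -> miss, prune

Visited [0, 10, 5, 2, 3, 6, 13]. Tests: 7 box, 1 leaf. Nearest: P2.

== RESULT ==
7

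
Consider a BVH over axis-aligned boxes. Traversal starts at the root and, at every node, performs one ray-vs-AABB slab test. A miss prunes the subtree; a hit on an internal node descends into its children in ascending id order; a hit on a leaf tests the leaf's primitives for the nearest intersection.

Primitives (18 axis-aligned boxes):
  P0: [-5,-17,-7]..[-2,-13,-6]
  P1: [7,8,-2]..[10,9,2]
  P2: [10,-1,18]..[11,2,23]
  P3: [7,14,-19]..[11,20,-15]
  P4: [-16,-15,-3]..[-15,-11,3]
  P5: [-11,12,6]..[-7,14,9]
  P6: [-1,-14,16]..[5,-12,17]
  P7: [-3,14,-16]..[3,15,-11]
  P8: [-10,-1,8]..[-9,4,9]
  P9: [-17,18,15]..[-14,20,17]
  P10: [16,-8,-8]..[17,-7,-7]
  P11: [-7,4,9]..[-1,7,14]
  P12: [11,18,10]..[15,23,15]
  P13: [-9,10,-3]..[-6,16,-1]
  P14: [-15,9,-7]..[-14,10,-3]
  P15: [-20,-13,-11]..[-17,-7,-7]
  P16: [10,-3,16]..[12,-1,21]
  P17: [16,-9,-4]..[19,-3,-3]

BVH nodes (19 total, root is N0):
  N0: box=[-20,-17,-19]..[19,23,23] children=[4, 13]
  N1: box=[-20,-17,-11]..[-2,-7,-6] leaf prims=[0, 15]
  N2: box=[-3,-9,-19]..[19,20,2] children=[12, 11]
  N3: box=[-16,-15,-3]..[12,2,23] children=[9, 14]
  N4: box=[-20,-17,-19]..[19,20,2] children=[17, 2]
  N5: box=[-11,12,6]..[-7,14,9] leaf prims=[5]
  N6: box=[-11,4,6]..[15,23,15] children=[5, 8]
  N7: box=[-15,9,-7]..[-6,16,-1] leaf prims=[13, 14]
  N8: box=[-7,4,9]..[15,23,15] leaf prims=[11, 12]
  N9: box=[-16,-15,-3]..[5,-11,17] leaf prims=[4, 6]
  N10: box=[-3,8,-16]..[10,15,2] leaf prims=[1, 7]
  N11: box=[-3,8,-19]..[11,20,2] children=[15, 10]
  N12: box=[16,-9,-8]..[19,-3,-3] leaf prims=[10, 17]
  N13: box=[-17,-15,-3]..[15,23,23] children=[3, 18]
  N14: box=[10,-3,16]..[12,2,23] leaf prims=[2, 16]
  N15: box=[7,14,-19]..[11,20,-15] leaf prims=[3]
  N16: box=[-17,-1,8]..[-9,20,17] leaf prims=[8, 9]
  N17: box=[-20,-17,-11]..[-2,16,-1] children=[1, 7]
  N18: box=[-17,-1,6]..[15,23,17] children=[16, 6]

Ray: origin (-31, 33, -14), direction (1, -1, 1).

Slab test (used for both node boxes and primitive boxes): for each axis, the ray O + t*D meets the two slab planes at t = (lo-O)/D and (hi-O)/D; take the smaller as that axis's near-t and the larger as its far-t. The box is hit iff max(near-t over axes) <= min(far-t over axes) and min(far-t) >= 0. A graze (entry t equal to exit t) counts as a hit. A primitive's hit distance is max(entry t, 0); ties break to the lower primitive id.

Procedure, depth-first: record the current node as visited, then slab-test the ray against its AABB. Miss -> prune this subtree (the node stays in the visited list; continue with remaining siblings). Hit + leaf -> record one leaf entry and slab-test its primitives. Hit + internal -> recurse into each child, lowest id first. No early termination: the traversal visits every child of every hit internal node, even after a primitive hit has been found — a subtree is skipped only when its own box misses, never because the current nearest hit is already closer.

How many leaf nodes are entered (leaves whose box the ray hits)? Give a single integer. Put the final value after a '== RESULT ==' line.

Walk:
N0 x:[11,50] y:[10,50] z:[-5,37] -> hit [11,37], descend [4, 13]
  N4 x:[11,50] y:[13,50] z:[-5,16] -> hit [13,16], descend [2, 17]
    N2 x:[28,50] y:[13,42] z:[-5,16] -> miss, prune
    N17 x:[11,29] y:[17,50] z:[3,13] -> miss, prune
  N13 x:[14,46] y:[10,48] z:[11,37] -> hit [14,37], descend [3, 18]
    N3 x:[15,43] y:[31,48] z:[11,37] -> hit [31,37], descend [9, 14]
      N9 x:[15,36] y:[44,48] z:[11,31] -> miss, prune
      N14 x:[41,43] y:[31,36] z:[30,37] -> miss, prune
    N18 x:[14,46] y:[10,34] z:[20,31] -> hit [20,31], descend [6, 16]
      N6 x:[20,46] y:[10,29] z:[20,29] -> hit [20,29], descend [5, 8]
        N5 x:[20,24] y:[19,21] z:[20,23] -> hit [20,21] leaf, test {P5@t=20}
        N8 x:[24,46] y:[10,29] z:[23,29] -> hit [24,29] leaf, test {P11@t=26, P12(miss)}
      N16 x:[14,22] y:[13,34] z:[22,31] -> hit [22,22] leaf, test {P8(miss), P9(miss)}

Visited [0, 4, 2, 17, 13, 3, 9, 14, 18, 6, 5, 8, 16]. Tests: 13 box, 3 leaf. Nearest: P5.

== RESULT ==
3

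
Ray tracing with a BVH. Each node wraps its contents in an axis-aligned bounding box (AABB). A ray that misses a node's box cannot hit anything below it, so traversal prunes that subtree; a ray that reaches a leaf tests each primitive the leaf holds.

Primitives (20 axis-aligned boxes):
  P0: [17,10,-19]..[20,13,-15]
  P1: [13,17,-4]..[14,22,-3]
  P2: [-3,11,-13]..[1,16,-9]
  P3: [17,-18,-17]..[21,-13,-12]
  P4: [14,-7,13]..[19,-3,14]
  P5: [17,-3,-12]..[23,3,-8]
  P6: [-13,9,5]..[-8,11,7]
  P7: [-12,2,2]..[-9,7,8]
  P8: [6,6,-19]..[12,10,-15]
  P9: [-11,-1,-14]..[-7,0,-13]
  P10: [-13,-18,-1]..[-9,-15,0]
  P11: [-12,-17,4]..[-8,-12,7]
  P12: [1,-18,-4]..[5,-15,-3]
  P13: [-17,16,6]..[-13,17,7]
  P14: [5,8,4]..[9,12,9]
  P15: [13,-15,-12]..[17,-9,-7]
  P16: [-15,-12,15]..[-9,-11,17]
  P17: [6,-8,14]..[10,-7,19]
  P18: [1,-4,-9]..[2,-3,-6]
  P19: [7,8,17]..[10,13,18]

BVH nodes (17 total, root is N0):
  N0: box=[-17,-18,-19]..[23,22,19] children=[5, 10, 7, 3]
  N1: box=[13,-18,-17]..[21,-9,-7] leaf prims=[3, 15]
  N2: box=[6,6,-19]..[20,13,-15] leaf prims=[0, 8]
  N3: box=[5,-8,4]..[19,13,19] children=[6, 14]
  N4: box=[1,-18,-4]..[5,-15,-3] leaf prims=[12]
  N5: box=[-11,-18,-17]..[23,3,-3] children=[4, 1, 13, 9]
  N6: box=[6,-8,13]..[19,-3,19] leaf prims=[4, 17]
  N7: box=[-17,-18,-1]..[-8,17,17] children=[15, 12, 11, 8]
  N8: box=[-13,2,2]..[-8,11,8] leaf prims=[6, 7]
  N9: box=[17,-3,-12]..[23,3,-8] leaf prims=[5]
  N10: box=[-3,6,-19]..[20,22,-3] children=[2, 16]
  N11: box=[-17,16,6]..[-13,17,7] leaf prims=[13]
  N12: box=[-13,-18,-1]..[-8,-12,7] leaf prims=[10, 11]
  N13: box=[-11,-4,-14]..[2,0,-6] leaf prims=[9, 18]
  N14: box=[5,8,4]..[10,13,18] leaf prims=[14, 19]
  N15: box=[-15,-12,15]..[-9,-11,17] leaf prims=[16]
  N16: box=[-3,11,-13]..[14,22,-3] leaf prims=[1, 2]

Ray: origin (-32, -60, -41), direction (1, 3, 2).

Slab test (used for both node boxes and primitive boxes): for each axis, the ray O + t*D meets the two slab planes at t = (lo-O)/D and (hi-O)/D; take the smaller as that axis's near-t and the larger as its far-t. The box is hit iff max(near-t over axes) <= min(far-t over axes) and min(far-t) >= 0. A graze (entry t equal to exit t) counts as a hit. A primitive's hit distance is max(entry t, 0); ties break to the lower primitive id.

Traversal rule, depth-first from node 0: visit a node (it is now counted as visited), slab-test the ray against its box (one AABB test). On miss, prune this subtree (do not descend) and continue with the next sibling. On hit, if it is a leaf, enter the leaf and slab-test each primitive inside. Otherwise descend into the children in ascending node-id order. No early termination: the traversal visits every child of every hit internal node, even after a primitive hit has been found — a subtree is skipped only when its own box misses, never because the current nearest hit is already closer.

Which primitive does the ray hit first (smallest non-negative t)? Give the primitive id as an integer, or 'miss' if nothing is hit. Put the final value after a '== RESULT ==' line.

Trace the traversal:
N0 x:[15,55] y:[14,82/3] z:[11,30] -> hit [15,82/3], descend [3, 5, 7, 10]
  N3 x:[37,51] y:[52/3,73/3] z:[45/2,30] -> miss, prune
  N5 x:[21,55] y:[14,21] z:[12,19] -> miss, prune
  N7 x:[15,24] y:[14,77/3] z:[20,29] -> hit [20,24], descend [8, 11, 12, 15]
    N8 x:[19,24] y:[62/3,71/3] z:[43/2,49/2] -> hit [43/2,71/3] leaf, test {P6@t=23, P7@t=43/2}
    N11 x:[15,19] y:[76/3,77/3] z:[47/2,24] -> miss, prune
    N12 x:[19,24] y:[14,16] z:[20,24] -> miss, prune
    N15 x:[17,23] y:[16,49/3] z:[28,29] -> miss, prune
  N10 x:[29,52] y:[22,82/3] z:[11,19] -> miss, prune

9 AABB tests over nodes [0, 3, 5, 7, 8, 11, 12, 15, 10]; 1 leaf entered; closest P7.

== RESULT ==
7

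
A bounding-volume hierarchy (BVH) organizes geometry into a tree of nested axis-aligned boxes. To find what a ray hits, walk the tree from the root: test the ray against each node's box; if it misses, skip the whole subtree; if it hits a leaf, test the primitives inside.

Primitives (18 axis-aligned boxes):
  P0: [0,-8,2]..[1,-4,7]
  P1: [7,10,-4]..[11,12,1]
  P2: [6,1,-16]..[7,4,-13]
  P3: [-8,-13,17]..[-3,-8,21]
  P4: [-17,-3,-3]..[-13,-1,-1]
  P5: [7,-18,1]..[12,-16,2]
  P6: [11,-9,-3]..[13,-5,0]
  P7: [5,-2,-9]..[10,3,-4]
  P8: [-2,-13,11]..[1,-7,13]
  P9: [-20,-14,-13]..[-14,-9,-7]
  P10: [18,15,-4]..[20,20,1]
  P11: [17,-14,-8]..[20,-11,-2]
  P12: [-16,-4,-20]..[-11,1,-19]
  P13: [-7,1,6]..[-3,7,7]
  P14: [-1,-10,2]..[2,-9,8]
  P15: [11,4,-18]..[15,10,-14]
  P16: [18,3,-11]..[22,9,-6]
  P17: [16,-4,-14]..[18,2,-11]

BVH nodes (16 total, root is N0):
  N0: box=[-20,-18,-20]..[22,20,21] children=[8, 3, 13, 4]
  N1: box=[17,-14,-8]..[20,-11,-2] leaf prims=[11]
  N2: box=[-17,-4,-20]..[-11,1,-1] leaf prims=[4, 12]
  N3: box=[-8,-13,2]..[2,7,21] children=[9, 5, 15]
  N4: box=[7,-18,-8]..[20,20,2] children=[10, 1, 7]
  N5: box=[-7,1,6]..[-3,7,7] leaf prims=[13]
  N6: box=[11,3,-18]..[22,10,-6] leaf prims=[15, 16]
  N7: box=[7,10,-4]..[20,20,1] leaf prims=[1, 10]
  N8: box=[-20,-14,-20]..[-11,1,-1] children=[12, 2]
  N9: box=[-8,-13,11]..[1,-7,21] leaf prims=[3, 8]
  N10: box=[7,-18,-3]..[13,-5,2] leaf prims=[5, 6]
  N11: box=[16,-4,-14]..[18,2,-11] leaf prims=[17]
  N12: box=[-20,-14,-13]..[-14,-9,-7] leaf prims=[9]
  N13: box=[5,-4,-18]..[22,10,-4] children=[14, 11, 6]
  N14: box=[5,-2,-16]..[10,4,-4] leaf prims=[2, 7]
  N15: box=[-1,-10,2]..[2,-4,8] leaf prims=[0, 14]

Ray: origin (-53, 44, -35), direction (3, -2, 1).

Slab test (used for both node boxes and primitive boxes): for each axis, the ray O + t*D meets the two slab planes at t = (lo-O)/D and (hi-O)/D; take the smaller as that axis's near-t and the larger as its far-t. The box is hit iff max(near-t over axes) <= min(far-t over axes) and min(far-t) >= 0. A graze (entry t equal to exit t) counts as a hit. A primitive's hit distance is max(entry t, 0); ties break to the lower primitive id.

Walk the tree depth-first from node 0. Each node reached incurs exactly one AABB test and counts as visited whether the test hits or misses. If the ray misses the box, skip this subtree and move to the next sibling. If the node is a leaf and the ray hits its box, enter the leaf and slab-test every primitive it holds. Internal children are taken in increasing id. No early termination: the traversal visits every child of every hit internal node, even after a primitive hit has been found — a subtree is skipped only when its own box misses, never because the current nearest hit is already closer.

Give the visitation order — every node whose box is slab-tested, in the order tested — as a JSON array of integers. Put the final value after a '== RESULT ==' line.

Trace the traversal:
N0 x:[11,25] y:[12,31] z:[15,56] -> hit [15,25], descend [3, 4, 8, 13]
  N3 x:[15,55/3] y:[37/2,57/2] z:[37,56] -> miss, prune
  N4 x:[20,73/3] y:[12,31] z:[27,37] -> miss, prune
  N8 x:[11,14] y:[43/2,29] z:[15,34] -> miss, prune
  N13 x:[58/3,25] y:[17,24] z:[17,31] -> hit [58/3,24], descend [6, 11, 14]
    N6 x:[64/3,25] y:[17,41/2] z:[17,29] -> miss, prune
    N11 x:[23,71/3] y:[21,24] z:[21,24] -> hit [23,71/3] leaf, test {P17@t=23}
    N14 x:[58/3,21] y:[20,23] z:[19,31] -> hit [20,21] leaf, test {P2@t=20, P7(miss)}

order=[0, 3, 4, 8, 13, 6, 11, 14]  |boxes|=8  |leaves|=2  hit=P2

== RESULT ==
[0, 3, 4, 8, 13, 6, 11, 14]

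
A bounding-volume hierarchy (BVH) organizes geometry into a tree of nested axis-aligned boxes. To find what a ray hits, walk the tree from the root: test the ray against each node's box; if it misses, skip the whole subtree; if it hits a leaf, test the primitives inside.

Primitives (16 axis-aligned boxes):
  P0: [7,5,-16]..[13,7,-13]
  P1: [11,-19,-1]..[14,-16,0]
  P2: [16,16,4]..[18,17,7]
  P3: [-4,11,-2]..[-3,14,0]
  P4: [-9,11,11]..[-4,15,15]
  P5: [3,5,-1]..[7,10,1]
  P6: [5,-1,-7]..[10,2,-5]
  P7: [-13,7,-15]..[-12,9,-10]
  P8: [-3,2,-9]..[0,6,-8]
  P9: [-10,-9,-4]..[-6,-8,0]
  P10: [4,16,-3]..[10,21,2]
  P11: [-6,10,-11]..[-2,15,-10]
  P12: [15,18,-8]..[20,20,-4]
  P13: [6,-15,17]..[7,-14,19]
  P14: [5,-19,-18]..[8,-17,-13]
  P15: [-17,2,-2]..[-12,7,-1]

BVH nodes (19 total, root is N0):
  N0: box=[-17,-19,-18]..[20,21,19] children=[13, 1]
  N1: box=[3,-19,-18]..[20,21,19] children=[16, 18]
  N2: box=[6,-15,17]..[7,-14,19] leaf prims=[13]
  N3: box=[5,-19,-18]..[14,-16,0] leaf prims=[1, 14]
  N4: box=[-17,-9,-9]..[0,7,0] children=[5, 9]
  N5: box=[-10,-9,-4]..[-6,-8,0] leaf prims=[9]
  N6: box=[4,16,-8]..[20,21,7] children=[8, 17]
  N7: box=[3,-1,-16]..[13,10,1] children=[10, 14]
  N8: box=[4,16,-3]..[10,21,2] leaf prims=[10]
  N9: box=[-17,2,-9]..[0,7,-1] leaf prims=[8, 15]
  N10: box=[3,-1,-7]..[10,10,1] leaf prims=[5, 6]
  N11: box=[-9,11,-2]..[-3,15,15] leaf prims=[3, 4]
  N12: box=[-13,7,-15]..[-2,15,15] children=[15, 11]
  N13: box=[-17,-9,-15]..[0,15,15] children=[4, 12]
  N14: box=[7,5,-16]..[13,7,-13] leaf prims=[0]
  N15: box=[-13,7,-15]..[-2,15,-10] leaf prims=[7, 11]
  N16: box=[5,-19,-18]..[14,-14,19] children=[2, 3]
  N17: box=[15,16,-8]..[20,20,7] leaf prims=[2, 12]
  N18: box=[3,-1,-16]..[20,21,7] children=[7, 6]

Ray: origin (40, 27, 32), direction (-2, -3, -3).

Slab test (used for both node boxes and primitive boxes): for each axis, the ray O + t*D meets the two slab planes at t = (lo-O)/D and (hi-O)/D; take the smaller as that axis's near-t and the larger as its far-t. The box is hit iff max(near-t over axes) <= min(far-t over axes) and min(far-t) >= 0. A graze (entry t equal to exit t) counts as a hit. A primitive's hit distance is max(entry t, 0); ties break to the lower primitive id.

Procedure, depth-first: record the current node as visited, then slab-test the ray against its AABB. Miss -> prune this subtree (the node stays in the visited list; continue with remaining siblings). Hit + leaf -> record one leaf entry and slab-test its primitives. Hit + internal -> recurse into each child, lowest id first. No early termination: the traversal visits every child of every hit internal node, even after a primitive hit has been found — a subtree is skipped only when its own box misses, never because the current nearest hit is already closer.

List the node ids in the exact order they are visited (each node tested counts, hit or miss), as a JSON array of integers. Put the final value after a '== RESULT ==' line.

Trace the traversal:
N0 x:[10,57/2] y:[2,46/3] z:[13/3,50/3] -> hit [10,46/3], descend [1, 13]
  N1 x:[10,37/2] y:[2,46/3] z:[13/3,50/3] -> hit [10,46/3], descend [16, 18]
    N16 x:[13,35/2] y:[41/3,46/3] z:[13/3,50/3] -> hit [41/3,46/3], descend [2, 3]
      N2 x:[33/2,17] y:[41/3,14] z:[13/3,5] -> miss, prune
      N3 x:[13,35/2] y:[43/3,46/3] z:[32/3,50/3] -> hit [43/3,46/3] leaf, test {P1(miss), P14(miss)}
    N18 x:[10,37/2] y:[2,28/3] z:[25/3,16] -> miss, prune
  N13 x:[20,57/2] y:[4,12] z:[17/3,47/3] -> miss, prune

order=[0, 1, 16, 2, 3, 18, 13]  |boxes|=7  |leaves|=1  hit=miss

== RESULT ==
[0, 1, 16, 2, 3, 18, 13]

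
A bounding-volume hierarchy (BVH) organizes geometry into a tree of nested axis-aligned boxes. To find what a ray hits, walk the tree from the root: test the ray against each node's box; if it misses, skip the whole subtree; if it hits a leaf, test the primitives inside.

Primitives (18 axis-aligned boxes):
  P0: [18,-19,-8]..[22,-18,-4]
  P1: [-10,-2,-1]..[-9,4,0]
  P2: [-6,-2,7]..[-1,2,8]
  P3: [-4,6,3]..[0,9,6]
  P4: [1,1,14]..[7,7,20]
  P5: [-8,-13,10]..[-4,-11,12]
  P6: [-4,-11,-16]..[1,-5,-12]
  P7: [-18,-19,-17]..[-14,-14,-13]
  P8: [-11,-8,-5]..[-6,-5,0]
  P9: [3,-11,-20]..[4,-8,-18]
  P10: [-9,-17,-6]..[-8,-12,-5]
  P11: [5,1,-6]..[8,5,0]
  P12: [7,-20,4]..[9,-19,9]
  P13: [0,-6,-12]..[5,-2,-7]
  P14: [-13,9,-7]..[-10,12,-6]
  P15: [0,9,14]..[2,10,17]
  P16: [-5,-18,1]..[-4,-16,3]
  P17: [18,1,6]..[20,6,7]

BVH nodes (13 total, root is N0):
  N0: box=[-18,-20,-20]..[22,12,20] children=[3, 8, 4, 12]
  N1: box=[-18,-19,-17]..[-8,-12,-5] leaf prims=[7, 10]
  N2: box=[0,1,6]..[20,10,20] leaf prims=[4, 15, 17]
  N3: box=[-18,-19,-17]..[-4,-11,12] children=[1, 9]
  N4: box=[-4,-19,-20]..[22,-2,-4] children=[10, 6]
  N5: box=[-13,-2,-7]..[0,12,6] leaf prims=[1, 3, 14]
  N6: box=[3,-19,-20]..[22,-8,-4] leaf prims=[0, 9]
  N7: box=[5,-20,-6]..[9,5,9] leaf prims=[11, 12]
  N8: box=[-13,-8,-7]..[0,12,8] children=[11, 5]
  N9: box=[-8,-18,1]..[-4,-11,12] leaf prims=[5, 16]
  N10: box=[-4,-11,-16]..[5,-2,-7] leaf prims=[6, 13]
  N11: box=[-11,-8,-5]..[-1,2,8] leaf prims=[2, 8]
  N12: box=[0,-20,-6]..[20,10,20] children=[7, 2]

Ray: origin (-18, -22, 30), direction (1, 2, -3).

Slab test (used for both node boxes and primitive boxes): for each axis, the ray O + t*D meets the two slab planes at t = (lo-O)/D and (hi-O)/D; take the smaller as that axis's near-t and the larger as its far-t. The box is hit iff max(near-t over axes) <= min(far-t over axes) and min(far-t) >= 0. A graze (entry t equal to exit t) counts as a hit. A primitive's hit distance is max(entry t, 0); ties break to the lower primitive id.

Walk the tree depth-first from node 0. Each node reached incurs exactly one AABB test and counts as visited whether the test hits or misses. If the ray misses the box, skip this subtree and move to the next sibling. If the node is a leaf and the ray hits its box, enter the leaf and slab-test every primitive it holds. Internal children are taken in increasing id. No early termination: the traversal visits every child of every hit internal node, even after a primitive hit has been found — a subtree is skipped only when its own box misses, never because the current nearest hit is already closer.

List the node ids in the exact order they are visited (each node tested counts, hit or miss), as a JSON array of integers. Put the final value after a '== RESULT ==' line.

Walk:
N0 x:[0,40] y:[1,17] z:[10/3,50/3] -> hit [10/3,50/3], descend [3, 4, 8, 12]
  N3 x:[0,14] y:[3/2,11/2] z:[6,47/3] -> miss, prune
  N4 x:[14,40] y:[3/2,10] z:[34/3,50/3] -> miss, prune
  N8 x:[5,18] y:[7,17] z:[22/3,37/3] -> hit [22/3,37/3], descend [5, 11]
    N5 x:[5,18] y:[10,17] z:[8,37/3] -> hit [10,37/3] leaf, test {P1(miss), P3(miss), P14(miss)}
    N11 x:[7,17] y:[7,12] z:[22/3,35/3] -> hit [22/3,35/3] leaf, test {P2(miss), P8(miss)}
  N12 x:[18,38] y:[1,16] z:[10/3,12] -> miss, prune

Summary -> nodes [0, 3, 4, 8, 5, 11, 12]; box-tests=7; leaf-entries=2; first=miss

== RESULT ==
[0, 3, 4, 8, 5, 11, 12]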